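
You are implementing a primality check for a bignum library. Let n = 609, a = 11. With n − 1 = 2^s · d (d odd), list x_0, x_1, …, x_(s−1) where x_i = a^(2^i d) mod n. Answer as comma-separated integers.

n − 1 = 608 = 2^5 · 19, so s = 5 and d = 19.
x_0 = 11^19 mod 609 = 305.
x_1 = 305^2 mod 609 = 457.
x_2 = 457^2 mod 609 = 571.
x_3 = 571^2 mod 609 = 226.
x_4 = 226^2 mod 609 = 529.

305, 457, 571, 226, 529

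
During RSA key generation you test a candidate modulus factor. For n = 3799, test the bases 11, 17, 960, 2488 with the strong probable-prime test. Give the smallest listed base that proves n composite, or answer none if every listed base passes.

11

n − 1 = 3798 = 2^1 · 1899, so s = 1 and d = 1899.
Base 11: x_0 = 11^1899 mod 3799 = 2898. x_0 ∉ {1, 3798} and s = 1, so 11 is a Miller–Rabin witness and 3799 is composite.
Base 17: x_0 = 17^1899 mod 3799 = 3347. x_0 ∉ {1, 3798} and s = 1, so 17 is a Miller–Rabin witness and 3799 is composite.
Base 960: x_0 = 960^1899 mod 3799 = 791. x_0 ∉ {1, 3798} and s = 1, so 960 is a Miller–Rabin witness and 3799 is composite.
Base 2488: x_0 = 2488^1899 mod 3799 = 2095. x_0 ∉ {1, 3798} and s = 1, so 2488 is a Miller–Rabin witness and 3799 is composite.
The smallest witness among the given bases is 11.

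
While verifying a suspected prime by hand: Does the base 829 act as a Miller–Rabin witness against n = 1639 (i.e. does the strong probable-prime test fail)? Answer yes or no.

yes

n − 1 = 1638 = 2^1 · 819, so s = 1 and d = 819.
x_0 = 829^819 mod 1639 = 1103.
x_0 ∉ {1, 1638} and s = 1, so 829 is a Miller–Rabin witness and 1639 is composite.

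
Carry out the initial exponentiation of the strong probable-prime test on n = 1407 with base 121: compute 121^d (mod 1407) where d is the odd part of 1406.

n − 1 = 1406 = 2^1 · 703, so s = 1 and d = 703.
121^703 mod 1407 = 709.

709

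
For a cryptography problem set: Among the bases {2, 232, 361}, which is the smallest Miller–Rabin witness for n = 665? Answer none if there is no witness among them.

n − 1 = 664 = 2^3 · 83, so s = 3 and d = 83.
Base 2: x_0 = 2^83 mod 665 = 53. x_0 is neither 1 nor 664, so continue squaring. x_1 = 53^2 mod 665 = 149. x_2 = 149^2 mod 665 = 256. Reached i = s−1 = 2 without hitting −1: 2 is a Miller–Rabin witness and 665 is composite.
Base 232: x_0 = 232^83 mod 665 = 358. x_0 is neither 1 nor 664, so continue squaring. x_1 = 358^2 mod 665 = 484. x_2 = 484^2 mod 665 = 176. Reached i = s−1 = 2 without hitting −1: 232 is a Miller–Rabin witness and 665 is composite.
Base 361: x_0 = 361^83 mod 665 = 646. x_0 is neither 1 nor 664, so continue squaring. x_1 = 646^2 mod 665 = 361. x_2 = 361^2 mod 665 = 646. Reached i = s−1 = 2 without hitting −1: 361 is a Miller–Rabin witness and 665 is composite.
The smallest witness among the given bases is 2.

2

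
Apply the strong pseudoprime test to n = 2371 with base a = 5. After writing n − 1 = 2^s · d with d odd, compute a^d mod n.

1

n − 1 = 2370 = 2^1 · 1185, so s = 1 and d = 1185.
5^1185 mod 2371 = 1.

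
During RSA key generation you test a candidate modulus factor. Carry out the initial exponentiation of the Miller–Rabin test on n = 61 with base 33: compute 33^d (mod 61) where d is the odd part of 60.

n − 1 = 60 = 2^2 · 15, so s = 2 and d = 15.
33^15 mod 61 = 11.

11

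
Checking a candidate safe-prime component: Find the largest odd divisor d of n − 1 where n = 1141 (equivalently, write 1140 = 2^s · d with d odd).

285

Halving: 1140 → 570 → 285; 285 is odd.
So 1140 = 2^2 · 285.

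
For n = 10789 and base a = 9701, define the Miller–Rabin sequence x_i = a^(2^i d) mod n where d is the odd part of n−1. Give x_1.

n − 1 = 10788 = 2^2 · 2697, so s = 2 and d = 2697.
x_0 = 9701^2697 mod 10789 = 4883.
x_1 = 4883^2 mod 10789 = 10788.

10788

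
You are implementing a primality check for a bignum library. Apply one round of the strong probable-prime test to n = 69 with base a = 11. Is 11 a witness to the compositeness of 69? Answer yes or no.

yes

n − 1 = 68 = 2^2 · 17, so s = 2 and d = 17.
Repeated squaring mod 69: 11^1 ≡ 11, 11^2 ≡ 52, 11^4 ≡ 13, 11^8 ≡ 31, 11^16 ≡ 64.
17 = 16 + 1, so 11^17 ≡ 64·11 ≡ 14 (mod 69).
x_0 = 11^17 mod 69 = 14.
x_0 is neither 1 nor 68, so continue squaring.
x_1 = 14^2 mod 69 = 58.
Reached i = s−1 = 1 without hitting −1: 11 is a Miller–Rabin witness and 69 is composite.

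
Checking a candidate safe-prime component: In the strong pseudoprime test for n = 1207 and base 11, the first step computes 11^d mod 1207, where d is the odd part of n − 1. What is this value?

n − 1 = 1206 = 2^1 · 603, so s = 1 and d = 603.
By repeated squaring, 11^603 ≡ 556 (mod 1207).

556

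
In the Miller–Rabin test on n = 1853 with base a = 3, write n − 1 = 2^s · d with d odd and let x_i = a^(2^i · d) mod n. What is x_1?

n − 1 = 1852 = 2^2 · 463, so s = 2 and d = 463.
x_0 = 3^463 mod 1853 = 1825.
x_1 = 1825^2 mod 1853 = 784.

784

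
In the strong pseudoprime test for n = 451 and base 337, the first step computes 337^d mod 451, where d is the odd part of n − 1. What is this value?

296

n − 1 = 450 = 2^1 · 225, so s = 1 and d = 225.
337^225 mod 451 = 296.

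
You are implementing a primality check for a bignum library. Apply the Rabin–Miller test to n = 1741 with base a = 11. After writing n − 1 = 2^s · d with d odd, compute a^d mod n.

1

n − 1 = 1740 = 2^2 · 435, so s = 2 and d = 435.
Repeated squaring mod 1741: 11^1 ≡ 11, 11^2 ≡ 121, 11^4 ≡ 713, 11^8 ≡ 1738, 11^16 ≡ 9, 11^32 ≡ 81, 11^64 ≡ 1338, 11^128 ≡ 496, 11^256 ≡ 535.
435 = 256 + 128 + 32 + 16 + 2 + 1, so 11^435 ≡ 535·496·81·9·121·11 ≡ 1 (mod 1741).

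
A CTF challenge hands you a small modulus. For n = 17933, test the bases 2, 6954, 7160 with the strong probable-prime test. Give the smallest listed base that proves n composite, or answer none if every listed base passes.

2

n − 1 = 17932 = 2^2 · 4483, so s = 2 and d = 4483.
Base 2: x_0 = 2^4483 mod 17933 = 10764. x_0 is neither 1 nor 17932, so continue squaring. x_1 = 10764^2 mod 17933 = 16516. Reached i = s−1 = 1 without hitting −1: 2 is a Miller–Rabin witness and 17933 is composite.
Base 6954: x_0 = 6954^4483 mod 17933 = 9184. x_0 is neither 1 nor 17932, so continue squaring. x_1 = 9184^2 mod 17933 = 6957. Reached i = s−1 = 1 without hitting −1: 6954 is a Miller–Rabin witness and 17933 is composite.
Base 7160: x_0 = 7160^4483 mod 17933 = 1848. x_0 is neither 1 nor 17932, so continue squaring. x_1 = 1848^2 mod 17933 = 7834. Reached i = s−1 = 1 without hitting −1: 7160 is a Miller–Rabin witness and 17933 is composite.
The smallest witness among the given bases is 2.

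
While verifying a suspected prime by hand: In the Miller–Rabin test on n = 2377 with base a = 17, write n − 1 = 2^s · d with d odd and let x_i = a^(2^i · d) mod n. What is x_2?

2376

n − 1 = 2376 = 2^3 · 297, so s = 3 and d = 297.
Repeated squaring mod 2377: 17^1 ≡ 17, 17^2 ≡ 289, 17^4 ≡ 326, 17^8 ≡ 1688, 17^16 ≡ 1698, 17^32 ≡ 2280, 17^64 ≡ 2278, 17^128 ≡ 293, 17^256 ≡ 277.
297 = 256 + 32 + 8 + 1, so 17^297 ≡ 277·2280·1688·17 ≡ 1797 (mod 2377).
x_0 = 1797.
x_1 = 1797^2 mod 2377 = 1243.
x_2 = 1243^2 mod 2377 = 2376.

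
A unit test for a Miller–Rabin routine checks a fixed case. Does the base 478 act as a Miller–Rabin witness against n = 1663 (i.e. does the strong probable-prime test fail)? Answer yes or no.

no

n − 1 = 1662 = 2^1 · 831, so s = 1 and d = 831.
By repeated squaring, 478^831 ≡ 1 (mod 1663).
x_0 = 478^831 mod 1663 = 1.
x_0 = 1, so 478 is not a witness.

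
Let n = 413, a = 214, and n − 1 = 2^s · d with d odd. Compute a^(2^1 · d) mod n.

205

n − 1 = 412 = 2^2 · 103, so s = 2 and d = 103.
x_0 = 214^103 mod 413 = 333.
x_1 = 333^2 mod 413 = 205.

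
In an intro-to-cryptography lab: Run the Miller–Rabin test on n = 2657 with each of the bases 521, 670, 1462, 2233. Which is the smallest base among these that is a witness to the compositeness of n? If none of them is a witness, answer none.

n − 1 = 2656 = 2^5 · 83, so s = 5 and d = 83.
Base 521: x_0 = 521^83 mod 2657 = 2488. x_0 is neither 1 nor 2656, so continue squaring. x_1 = 2488^2 mod 2657 = 1991. x_2 = 1991^2 mod 2657 = 2494. x_3 = 2494^2 mod 2657 = 2656. x_3 ≡ −1, so 521 is not a witness.
Base 670: x_0 = 670^83 mod 2657 = 163. x_0 is neither 1 nor 2656, so continue squaring. x_1 = 163^2 mod 2657 = 2656. x_1 ≡ −1, so 670 is not a witness.
Base 1462: x_0 = 1462^83 mod 2657 = 169. x_0 is neither 1 nor 2656, so continue squaring. x_1 = 169^2 mod 2657 = 1991. x_2 = 1991^2 mod 2657 = 2494. x_3 = 2494^2 mod 2657 = 2656. x_3 ≡ −1, so 1462 is not a witness.
Base 2233: x_0 = 2233^83 mod 2657 = 977. x_0 is neither 1 nor 2656, so continue squaring. x_1 = 977^2 mod 2657 = 666. x_2 = 666^2 mod 2657 = 2494. x_3 = 2494^2 mod 2657 = 2656. x_3 ≡ −1, so 2233 is not a witness.
No listed base is a witness for 2657.

none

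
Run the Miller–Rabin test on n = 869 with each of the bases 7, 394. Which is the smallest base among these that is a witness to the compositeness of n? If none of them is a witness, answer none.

n − 1 = 868 = 2^2 · 217, so s = 2 and d = 217.
Base 7: x_0 = 7^217 mod 869 = 39. x_0 is neither 1 nor 868, so continue squaring. x_1 = 39^2 mod 869 = 652. Reached i = s−1 = 1 without hitting −1: 7 is a Miller–Rabin witness and 869 is composite.
Base 394: x_0 = 394^217 mod 869 = 631. x_0 is neither 1 nor 868, so continue squaring. x_1 = 631^2 mod 869 = 159. Reached i = s−1 = 1 without hitting −1: 394 is a Miller–Rabin witness and 869 is composite.
The smallest witness among the given bases is 7.

7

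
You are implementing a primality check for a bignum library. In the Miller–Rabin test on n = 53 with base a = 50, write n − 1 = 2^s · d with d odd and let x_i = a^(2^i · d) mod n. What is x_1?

n − 1 = 52 = 2^2 · 13, so s = 2 and d = 13.
Repeated squaring mod 53: 50^1 ≡ 50, 50^2 ≡ 9, 50^4 ≡ 28, 50^8 ≡ 42.
13 = 8 + 4 + 1, so 50^13 ≡ 42·28·50 ≡ 23 (mod 53).
x_0 = 23.
x_1 = 23^2 mod 53 = 52.

52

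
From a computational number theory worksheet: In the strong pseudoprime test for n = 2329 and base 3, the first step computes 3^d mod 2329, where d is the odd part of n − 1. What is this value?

1965

n − 1 = 2328 = 2^3 · 291, so s = 3 and d = 291.
3^291 mod 2329 = 1965.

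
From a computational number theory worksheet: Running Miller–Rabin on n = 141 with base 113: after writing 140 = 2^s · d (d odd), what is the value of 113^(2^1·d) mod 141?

28

n − 1 = 140 = 2^2 · 35, so s = 2 and d = 35.
x_0 = 113^35 mod 141 = 107.
x_1 = 107^2 mod 141 = 28.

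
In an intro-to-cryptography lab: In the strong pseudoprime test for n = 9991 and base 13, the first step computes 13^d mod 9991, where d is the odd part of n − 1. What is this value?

n − 1 = 9990 = 2^1 · 4995, so s = 1 and d = 4995.
13^4995 mod 9991 = 1130.

1130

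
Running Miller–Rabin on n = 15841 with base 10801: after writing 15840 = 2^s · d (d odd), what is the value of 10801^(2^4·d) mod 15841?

6790

n − 1 = 15840 = 2^5 · 495, so s = 5 and d = 495.
x_0 = 10801^495 mod 15841 = 11872.
x_1 = 11872^2 mod 15841 = 7007.
x_2 = 7007^2 mod 15841 = 6790.
x_3 = 6790^2 mod 15841 = 6790.
x_4 = 6790^2 mod 15841 = 6790.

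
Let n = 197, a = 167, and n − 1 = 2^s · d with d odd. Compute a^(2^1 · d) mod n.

196

n − 1 = 196 = 2^2 · 49, so s = 2 and d = 49.
x_0 = 167^49 mod 197 = 183.
x_1 = 183^2 mod 197 = 196.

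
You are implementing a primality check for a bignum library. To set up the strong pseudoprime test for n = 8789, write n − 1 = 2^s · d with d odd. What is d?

2197

Halving: 8788 → 4394 → 2197; 2197 is odd.
So 8788 = 2^2 · 2197.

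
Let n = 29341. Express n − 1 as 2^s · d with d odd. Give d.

Halving: 29340 → 14670 → 7335; 7335 is odd.
So 29340 = 2^2 · 7335.

7335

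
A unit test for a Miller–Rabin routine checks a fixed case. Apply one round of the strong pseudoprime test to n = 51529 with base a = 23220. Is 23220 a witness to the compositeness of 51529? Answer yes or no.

n − 1 = 51528 = 2^3 · 6441, so s = 3 and d = 6441.
x_0 = 23220^6441 mod 51529 = 38589.
x_0 is neither 1 nor 51528, so continue squaring.
x_1 = 38589^2 mod 51529 = 25879.
x_2 = 25879^2 mod 51529 = 228.
Reached i = s−1 = 2 without hitting −1: 23220 is a Miller–Rabin witness and 51529 is composite.

yes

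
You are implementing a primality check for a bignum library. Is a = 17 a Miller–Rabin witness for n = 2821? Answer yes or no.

no

n − 1 = 2820 = 2^2 · 705, so s = 2 and d = 705.
x_0 = 17^705 mod 2821 = 2820.
x_0 = 2820 ≡ −1, so 17 is not a witness.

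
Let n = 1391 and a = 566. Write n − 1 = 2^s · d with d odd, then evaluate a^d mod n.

1185

n − 1 = 1390 = 2^1 · 695, so s = 1 and d = 695.
566^695 mod 1391 = 1185.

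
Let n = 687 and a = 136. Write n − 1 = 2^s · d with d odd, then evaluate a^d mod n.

322

n − 1 = 686 = 2^1 · 343, so s = 1 and d = 343.
Repeated squaring mod 687: 136^1 ≡ 136, 136^2 ≡ 634, 136^4 ≡ 61, 136^8 ≡ 286, 136^16 ≡ 43, 136^32 ≡ 475, 136^64 ≡ 289, 136^128 ≡ 394, 136^256 ≡ 661.
343 = 256 + 64 + 16 + 4 + 2 + 1, so 136^343 ≡ 661·289·43·61·634·136 ≡ 322 (mod 687).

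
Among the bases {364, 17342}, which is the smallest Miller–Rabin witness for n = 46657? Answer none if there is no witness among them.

364

n − 1 = 46656 = 2^6 · 729, so s = 6 and d = 729.
Base 364: x_0 = 364^729 mod 46657 = 5174. x_0 is neither 1 nor 46656, so continue squaring. x_1 = 5174^2 mod 46657 = 35815. x_2 = 35815^2 mod 46657 = 19981. x_3 = 19981^2 mod 46657 = 43069. x_4 = 43069^2 mod 46657 = 43069. x_5 = 43069^2 mod 46657 = 43069. Reached i = s−1 = 5 without hitting −1: 364 is a Miller–Rabin witness and 46657 is composite.
Base 17342: x_0 = 17342^729 mod 46657 = 37778. x_0 is neither 1 nor 46656, so continue squaring. x_1 = 37778^2 mod 46657 = 32968. x_2 = 32968^2 mod 46657 = 14209. x_3 = 14209^2 mod 46657 = 10842. x_4 = 10842^2 mod 46657 = 19981. x_5 = 19981^2 mod 46657 = 43069. Reached i = s−1 = 5 without hitting −1: 17342 is a Miller–Rabin witness and 46657 is composite.
The smallest witness among the given bases is 364.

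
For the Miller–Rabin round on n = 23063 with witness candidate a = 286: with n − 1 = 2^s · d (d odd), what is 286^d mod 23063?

n − 1 = 23062 = 2^1 · 11531, so s = 1 and d = 11531.
286^11531 mod 23063 = 1.

1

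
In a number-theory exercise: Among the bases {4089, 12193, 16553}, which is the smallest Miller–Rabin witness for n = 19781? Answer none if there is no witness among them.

4089

n − 1 = 19780 = 2^2 · 4945, so s = 2 and d = 4945.
Base 4089: x_0 = 4089^4945 mod 19781 = 14260. x_0 is neither 1 nor 19780, so continue squaring. x_1 = 14260^2 mod 19781 = 18701. Reached i = s−1 = 1 without hitting −1: 4089 is a Miller–Rabin witness and 19781 is composite.
Base 12193: x_0 = 12193^4945 mod 19781 = 6073. x_0 is neither 1 nor 19780, so continue squaring. x_1 = 6073^2 mod 19781 = 9545. Reached i = s−1 = 1 without hitting −1: 12193 is a Miller–Rabin witness and 19781 is composite.
Base 16553: x_0 = 16553^4945 mod 19781 = 11691. x_0 is neither 1 nor 19780, so continue squaring. x_1 = 11691^2 mod 19781 = 12552. Reached i = s−1 = 1 without hitting −1: 16553 is a Miller–Rabin witness and 19781 is composite.
The smallest witness among the given bases is 4089.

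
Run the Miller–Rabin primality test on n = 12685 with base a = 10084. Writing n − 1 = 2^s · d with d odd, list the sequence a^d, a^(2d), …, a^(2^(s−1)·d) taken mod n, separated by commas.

3654, 7096

n − 1 = 12684 = 2^2 · 3171, so s = 2 and d = 3171.
x_0 = 10084^3171 mod 12685 = 3654.
x_1 = 3654^2 mod 12685 = 7096.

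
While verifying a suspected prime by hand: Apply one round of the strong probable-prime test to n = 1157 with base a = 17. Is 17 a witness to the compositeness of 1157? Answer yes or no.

n − 1 = 1156 = 2^2 · 289, so s = 2 and d = 289.
x_0 = 17^289 mod 1157 = 160.
x_0 is neither 1 nor 1156, so continue squaring.
x_1 = 160^2 mod 1157 = 146.
Reached i = s−1 = 1 without hitting −1: 17 is a Miller–Rabin witness and 1157 is composite.

yes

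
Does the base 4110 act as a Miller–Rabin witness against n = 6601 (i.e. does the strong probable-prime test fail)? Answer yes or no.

no

n − 1 = 6600 = 2^3 · 825, so s = 3 and d = 825.
x_0 = 4110^825 mod 6601 = 1.
x_0 = 1, so 4110 is not a witness.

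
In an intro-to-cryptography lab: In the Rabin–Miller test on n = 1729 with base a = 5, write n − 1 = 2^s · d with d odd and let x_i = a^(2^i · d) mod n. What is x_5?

n − 1 = 1728 = 2^6 · 27, so s = 6 and d = 27.
Repeated squaring mod 1729: 5^1 ≡ 5, 5^2 ≡ 25, 5^4 ≡ 625, 5^8 ≡ 1600, 5^16 ≡ 1080.
27 = 16 + 8 + 2 + 1, so 5^27 ≡ 1080·1600·25·5 ≡ 1217 (mod 1729).
x_0 = 1217.
x_1 = 1217^2 mod 1729 = 1065.
x_2 = 1065^2 mod 1729 = 1.
x_3 = 1^2 mod 1729 = 1.
x_4 = 1^2 mod 1729 = 1.
x_5 = 1^2 mod 1729 = 1.

1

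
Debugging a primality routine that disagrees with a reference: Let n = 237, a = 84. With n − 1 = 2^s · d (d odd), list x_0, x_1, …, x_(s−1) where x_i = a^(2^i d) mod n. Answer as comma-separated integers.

n − 1 = 236 = 2^2 · 59, so s = 2 and d = 59.
x_0 = 84^59 mod 237 = 99.
x_1 = 99^2 mod 237 = 84.

99, 84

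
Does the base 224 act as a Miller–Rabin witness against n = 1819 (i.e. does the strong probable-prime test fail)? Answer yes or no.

n − 1 = 1818 = 2^1 · 909, so s = 1 and d = 909.
x_0 = 224^909 mod 1819 = 1117.
x_0 ∉ {1, 1818} and s = 1, so 224 is a Miller–Rabin witness and 1819 is composite.

yes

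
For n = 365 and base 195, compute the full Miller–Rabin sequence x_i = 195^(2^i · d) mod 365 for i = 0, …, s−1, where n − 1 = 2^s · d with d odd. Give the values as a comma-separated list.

170, 65

n − 1 = 364 = 2^2 · 91, so s = 2 and d = 91.
x_0 = 195^91 mod 365 = 170.
x_1 = 170^2 mod 365 = 65.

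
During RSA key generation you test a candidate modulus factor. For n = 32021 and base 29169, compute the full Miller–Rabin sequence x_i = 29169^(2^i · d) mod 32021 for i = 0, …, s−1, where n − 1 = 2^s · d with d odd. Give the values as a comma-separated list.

n − 1 = 32020 = 2^2 · 8005, so s = 2 and d = 8005.
x_0 = 29169^8005 mod 32021 = 18369.
x_1 = 18369^2 mod 32021 = 14884.

18369, 14884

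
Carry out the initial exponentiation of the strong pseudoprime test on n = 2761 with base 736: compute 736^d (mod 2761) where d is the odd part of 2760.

439

n − 1 = 2760 = 2^3 · 345, so s = 3 and d = 345.
Repeated squaring mod 2761: 736^1 ≡ 736, 736^2 ≡ 540, 736^4 ≡ 1695, 736^8 ≡ 1585, 736^16 ≡ 2476, 736^32 ≡ 1156, 736^64 ≡ 12, 736^128 ≡ 144, 736^256 ≡ 1409.
345 = 256 + 64 + 16 + 8 + 1, so 736^345 ≡ 1409·12·2476·1585·736 ≡ 439 (mod 2761).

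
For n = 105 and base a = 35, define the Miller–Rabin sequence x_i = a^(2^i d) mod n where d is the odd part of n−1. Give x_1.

70

n − 1 = 104 = 2^3 · 13, so s = 3 and d = 13.
x_0 = 35^13 mod 105 = 35.
x_1 = 35^2 mod 105 = 70.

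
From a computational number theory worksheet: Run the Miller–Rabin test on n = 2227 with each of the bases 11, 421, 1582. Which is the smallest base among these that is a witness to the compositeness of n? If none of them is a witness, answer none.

n − 1 = 2226 = 2^1 · 1113, so s = 1 and d = 1113.
Base 11: x_0 = 11^1113 mod 2227 = 1485. x_0 ∉ {1, 2226} and s = 1, so 11 is a Miller–Rabin witness and 2227 is composite.
Base 421: x_0 = 421^1113 mod 2227 = 540. x_0 ∉ {1, 2226} and s = 1, so 421 is a Miller–Rabin witness and 2227 is composite.
Base 1582: x_0 = 1582^1113 mod 2227 = 1208. x_0 ∉ {1, 2226} and s = 1, so 1582 is a Miller–Rabin witness and 2227 is composite.
The smallest witness among the given bases is 11.

11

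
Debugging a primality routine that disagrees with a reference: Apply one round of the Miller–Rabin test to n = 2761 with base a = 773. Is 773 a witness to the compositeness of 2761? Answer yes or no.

n − 1 = 2760 = 2^3 · 345, so s = 3 and d = 345.
x_0 = 773^345 mod 2761 = 1.
x_0 = 1, so 773 is not a witness.

no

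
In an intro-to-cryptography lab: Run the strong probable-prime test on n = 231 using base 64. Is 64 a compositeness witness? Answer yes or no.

no

n − 1 = 230 = 2^1 · 115, so s = 1 and d = 115.
x_0 = 64^115 mod 231 = 1.
x_0 = 1, so 64 is not a witness.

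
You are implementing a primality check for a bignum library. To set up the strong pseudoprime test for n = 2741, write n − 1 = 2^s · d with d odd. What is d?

Halving: 2740 → 1370 → 685; 685 is odd.
So 2740 = 2^2 · 685.

685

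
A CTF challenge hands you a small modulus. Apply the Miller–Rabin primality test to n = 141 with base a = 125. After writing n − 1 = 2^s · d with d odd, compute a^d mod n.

n − 1 = 140 = 2^2 · 35, so s = 2 and d = 35.
125^35 mod 141 = 137.

137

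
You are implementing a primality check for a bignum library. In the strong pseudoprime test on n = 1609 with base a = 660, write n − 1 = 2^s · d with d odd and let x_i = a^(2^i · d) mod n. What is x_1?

n − 1 = 1608 = 2^3 · 201, so s = 3 and d = 201.
Repeated squaring mod 1609: 660^1 ≡ 660, 660^2 ≡ 1170, 660^4 ≡ 1250, 660^8 ≡ 161, 660^16 ≡ 177, 660^32 ≡ 758, 660^64 ≡ 151, 660^128 ≡ 275.
201 = 128 + 64 + 8 + 1, so 660^201 ≡ 275·151·161·660 ≡ 523 (mod 1609).
x_0 = 523.
x_1 = 523^2 mod 1609 = 1608.

1608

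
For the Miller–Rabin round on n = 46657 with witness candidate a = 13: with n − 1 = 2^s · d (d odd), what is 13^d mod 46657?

35230

n − 1 = 46656 = 2^6 · 729, so s = 6 and d = 729.
13^729 mod 46657 = 35230.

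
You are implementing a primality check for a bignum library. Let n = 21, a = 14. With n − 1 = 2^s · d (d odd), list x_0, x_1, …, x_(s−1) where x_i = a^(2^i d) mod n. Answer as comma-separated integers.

14, 7

n − 1 = 20 = 2^2 · 5, so s = 2 and d = 5.
x_0 = 14^5 mod 21 = 14.
x_1 = 14^2 mod 21 = 7.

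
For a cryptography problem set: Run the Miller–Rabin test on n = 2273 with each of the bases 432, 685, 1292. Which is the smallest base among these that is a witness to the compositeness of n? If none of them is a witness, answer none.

n − 1 = 2272 = 2^5 · 71, so s = 5 and d = 71.
Base 432: x_0 = 432^71 mod 2273 = 610. x_0 is neither 1 nor 2272, so continue squaring. x_1 = 610^2 mod 2273 = 1601. x_2 = 1601^2 mod 2273 = 1530. x_3 = 1530^2 mod 2273 = 1983. x_4 = 1983^2 mod 2273 = 2272. x_4 ≡ −1, so 432 is not a witness.
Base 685: x_0 = 685^71 mod 2273 = 980. x_0 is neither 1 nor 2272, so continue squaring. x_1 = 980^2 mod 2273 = 1194. x_2 = 1194^2 mod 2273 = 465. x_3 = 465^2 mod 2273 = 290. x_4 = 290^2 mod 2273 = 2272. x_4 ≡ −1, so 685 is not a witness.
Base 1292: x_0 = 1292^71 mod 2273 = 1808. x_0 is neither 1 nor 2272, so continue squaring. x_1 = 1808^2 mod 2273 = 290. x_2 = 290^2 mod 2273 = 2272. x_2 ≡ −1, so 1292 is not a witness.
No listed base is a witness for 2273.

none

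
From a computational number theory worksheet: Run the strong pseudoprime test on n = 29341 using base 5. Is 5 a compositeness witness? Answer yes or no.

yes

n − 1 = 29340 = 2^2 · 7335, so s = 2 and d = 7335.
x_0 = 5^7335 mod 29341 = 15127.
x_0 is neither 1 nor 29340, so continue squaring.
x_1 = 15127^2 mod 29341 = 25011.
Reached i = s−1 = 1 without hitting −1: 5 is a Miller–Rabin witness and 29341 is composite.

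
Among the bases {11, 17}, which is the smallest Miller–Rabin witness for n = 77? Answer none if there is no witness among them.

11

n − 1 = 76 = 2^2 · 19, so s = 2 and d = 19.
Base 11: x_0 = 11^19 mod 77 = 11. x_0 is neither 1 nor 76, so continue squaring. x_1 = 11^2 mod 77 = 44. Reached i = s−1 = 1 without hitting −1: 11 is a Miller–Rabin witness and 77 is composite.
Base 17: x_0 = 17^19 mod 77 = 24. x_0 is neither 1 nor 76, so continue squaring. x_1 = 24^2 mod 77 = 37. Reached i = s−1 = 1 without hitting −1: 17 is a Miller–Rabin witness and 77 is composite.
The smallest witness among the given bases is 11.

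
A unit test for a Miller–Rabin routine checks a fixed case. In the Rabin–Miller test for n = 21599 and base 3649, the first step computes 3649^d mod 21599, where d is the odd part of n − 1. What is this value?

n − 1 = 21598 = 2^1 · 10799, so s = 1 and d = 10799.
3649^10799 mod 21599 = 21598.

21598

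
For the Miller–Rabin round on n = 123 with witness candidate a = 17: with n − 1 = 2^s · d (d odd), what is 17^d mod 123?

n − 1 = 122 = 2^1 · 61, so s = 1 and d = 61.
17^61 mod 123 = 65.

65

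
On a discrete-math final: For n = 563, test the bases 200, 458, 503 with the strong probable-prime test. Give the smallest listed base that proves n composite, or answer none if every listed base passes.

none

n − 1 = 562 = 2^1 · 281, so s = 1 and d = 281.
Base 200: x_0 = 200^281 mod 563 = 562. x_0 = 562 ≡ −1, so 200 is not a witness.
Base 458: x_0 = 458^281 mod 563 = 1. x_0 = 1, so 458 is not a witness.
Base 503: x_0 = 503^281 mod 563 = 1. x_0 = 1, so 503 is not a witness.
No listed base is a witness for 563.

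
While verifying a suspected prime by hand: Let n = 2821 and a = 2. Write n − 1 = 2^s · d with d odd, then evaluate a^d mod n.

2605

n − 1 = 2820 = 2^2 · 705, so s = 2 and d = 705.
2^705 mod 2821 = 2605.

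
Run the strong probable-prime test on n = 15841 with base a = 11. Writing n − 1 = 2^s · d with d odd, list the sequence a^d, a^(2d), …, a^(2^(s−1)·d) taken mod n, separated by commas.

8989, 13021, 218, 1, 1

n − 1 = 15840 = 2^5 · 495, so s = 5 and d = 495.
x_0 = 11^495 mod 15841 = 8989.
x_1 = 8989^2 mod 15841 = 13021.
x_2 = 13021^2 mod 15841 = 218.
x_3 = 218^2 mod 15841 = 1.
x_4 = 1^2 mod 15841 = 1.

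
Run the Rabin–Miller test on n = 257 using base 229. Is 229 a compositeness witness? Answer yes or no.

n − 1 = 256 = 2^8 · 1, so s = 8 and d = 1.
x_0 = 229^1 mod 257 = 229.
x_0 is neither 1 nor 256, so continue squaring.
x_1 = 229^2 mod 257 = 13.
x_2 = 13^2 mod 257 = 169.
x_3 = 169^2 mod 257 = 34.
x_4 = 34^2 mod 257 = 128.
x_5 = 128^2 mod 257 = 193.
x_6 = 193^2 mod 257 = 241.
x_7 = 241^2 mod 257 = 256.
x_7 ≡ −1, so 229 is not a witness.

no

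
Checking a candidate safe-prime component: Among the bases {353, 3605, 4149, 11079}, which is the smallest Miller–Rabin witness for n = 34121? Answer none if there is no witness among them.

353

n − 1 = 34120 = 2^3 · 4265, so s = 3 and d = 4265.
Base 353: x_0 = 353^4265 mod 34121 = 28138. x_0 is neither 1 nor 34120, so continue squaring. x_1 = 28138^2 mod 34121 = 3360. x_2 = 3360^2 mod 34121 = 29670. Reached i = s−1 = 2 without hitting −1: 353 is a Miller–Rabin witness and 34121 is composite.
Base 3605: x_0 = 3605^4265 mod 34121 = 423. x_0 is neither 1 nor 34120, so continue squaring. x_1 = 423^2 mod 34121 = 8324. x_2 = 8324^2 mod 34121 = 23346. Reached i = s−1 = 2 without hitting −1: 3605 is a Miller–Rabin witness and 34121 is composite.
Base 4149: x_0 = 4149^4265 mod 34121 = 32561. x_0 is neither 1 nor 34120, so continue squaring. x_1 = 32561^2 mod 34121 = 11009. x_2 = 11009^2 mod 34121 = 289. Reached i = s−1 = 2 without hitting −1: 4149 is a Miller–Rabin witness and 34121 is composite.
Base 11079: x_0 = 11079^4265 mod 34121 = 24605. x_0 is neither 1 nor 34120, so continue squaring. x_1 = 24605^2 mod 34121 = 31243. x_2 = 31243^2 mod 34121 = 25602. Reached i = s−1 = 2 without hitting −1: 11079 is a Miller–Rabin witness and 34121 is composite.
The smallest witness among the given bases is 353.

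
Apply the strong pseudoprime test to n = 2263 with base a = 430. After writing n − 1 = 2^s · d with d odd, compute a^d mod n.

n − 1 = 2262 = 2^1 · 1131, so s = 1 and d = 1131.
Repeated squaring mod 2263: 430^1 ≡ 430, 430^2 ≡ 1597, 430^4 ≡ 8, 430^8 ≡ 64, 430^16 ≡ 1833, 430^32 ≡ 1597, 430^64 ≡ 8, 430^128 ≡ 64, 430^256 ≡ 1833, 430^512 ≡ 1597, 430^1024 ≡ 8.
1131 = 1024 + 64 + 32 + 8 + 2 + 1, so 430^1131 ≡ 8·8·1597·64·1597·430 ≡ 802 (mod 2263).

802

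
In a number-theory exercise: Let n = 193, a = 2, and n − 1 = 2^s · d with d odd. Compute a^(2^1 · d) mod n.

n − 1 = 192 = 2^6 · 3, so s = 6 and d = 3.
x_0 = 2^3 mod 193 = 8.
x_1 = 8^2 mod 193 = 64.

64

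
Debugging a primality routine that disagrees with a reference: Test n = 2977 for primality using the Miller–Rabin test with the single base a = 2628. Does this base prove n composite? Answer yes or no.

yes

n − 1 = 2976 = 2^5 · 93, so s = 5 and d = 93.
Repeated squaring mod 2977: 2628^1 ≡ 2628, 2628^2 ≡ 2721, 2628^4 ≡ 42, 2628^8 ≡ 1764, 2628^16 ≡ 731, 2628^32 ≡ 1478, 2628^64 ≡ 2343.
93 = 64 + 16 + 8 + 4 + 1, so 2628^93 ≡ 2343·731·1764·42·2628 ≡ 2735 (mod 2977).
x_0 = 2628^93 mod 2977 = 2735.
x_0 is neither 1 nor 2976, so continue squaring.
x_1 = 2735^2 mod 2977 = 2001.
x_2 = 2001^2 mod 2977 = 2913.
x_3 = 2913^2 mod 2977 = 1119.
x_4 = 1119^2 mod 2977 = 1821.
Reached i = s−1 = 4 without hitting −1: 2628 is a Miller–Rabin witness and 2977 is composite.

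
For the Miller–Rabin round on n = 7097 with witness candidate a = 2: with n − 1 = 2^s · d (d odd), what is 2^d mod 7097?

n − 1 = 7096 = 2^3 · 887, so s = 3 and d = 887.
2^887 mod 7097 = 155.

155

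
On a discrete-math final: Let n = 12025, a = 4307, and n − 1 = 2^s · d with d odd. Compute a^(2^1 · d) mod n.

n − 1 = 12024 = 2^3 · 1503, so s = 3 and d = 1503.
x_0 = 4307^1503 mod 12025 = 3743.
x_1 = 3743^2 mod 12025 = 924.

924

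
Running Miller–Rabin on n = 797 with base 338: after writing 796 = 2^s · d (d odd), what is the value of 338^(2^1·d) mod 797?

n − 1 = 796 = 2^2 · 199, so s = 2 and d = 199.
x_0 = 338^199 mod 797 = 215.
x_1 = 215^2 mod 797 = 796.

796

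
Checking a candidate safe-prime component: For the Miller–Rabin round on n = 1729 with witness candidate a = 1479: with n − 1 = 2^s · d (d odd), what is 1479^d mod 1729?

n − 1 = 1728 = 2^6 · 27, so s = 6 and d = 27.
1479^27 mod 1729 = 1065.

1065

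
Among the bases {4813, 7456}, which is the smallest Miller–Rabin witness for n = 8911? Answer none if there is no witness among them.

7456

n − 1 = 8910 = 2^1 · 4455, so s = 1 and d = 4455.
Base 4813: x_0 = 4813^4455 mod 8911 = 1. x_0 = 1, so 4813 is not a witness.
Base 7456: x_0 = 7456^4455 mod 8911 = 6098. x_0 ∉ {1, 8910} and s = 1, so 7456 is a Miller–Rabin witness and 8911 is composite.
The smallest witness among the given bases is 7456.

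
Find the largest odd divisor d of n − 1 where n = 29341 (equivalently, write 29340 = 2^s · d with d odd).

7335

Halving: 29340 → 14670 → 7335; 7335 is odd.
So 29340 = 2^2 · 7335.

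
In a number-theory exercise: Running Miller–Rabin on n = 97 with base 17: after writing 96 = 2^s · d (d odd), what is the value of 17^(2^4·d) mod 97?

96

n − 1 = 96 = 2^5 · 3, so s = 5 and d = 3.
x_0 = 17^3 mod 97 = 63.
x_1 = 63^2 mod 97 = 89.
x_2 = 89^2 mod 97 = 64.
x_3 = 64^2 mod 97 = 22.
x_4 = 22^2 mod 97 = 96.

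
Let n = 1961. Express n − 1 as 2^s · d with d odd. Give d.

245

Halving: 1960 → 980 → 490 → 245; 245 is odd.
So 1960 = 2^3 · 245.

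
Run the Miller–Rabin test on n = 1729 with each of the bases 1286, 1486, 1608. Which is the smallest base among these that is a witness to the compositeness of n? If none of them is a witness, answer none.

1486

n − 1 = 1728 = 2^6 · 27, so s = 6 and d = 27.
Base 1286: x_0 = 1286^27 mod 1729 = 1728. x_0 = 1728 ≡ −1, so 1286 is not a witness.
Base 1486: x_0 = 1486^27 mod 1729 = 1065. x_0 is neither 1 nor 1728, so continue squaring. x_1 = 1065^2 mod 1729 = 1. x_1 = 1 but x_0 ≠ ±1, a nontrivial square root of 1 — 1486 is a witness and 1729 is composite.
Base 1608: x_0 = 1608^27 mod 1729 = 664. x_0 is neither 1 nor 1728, so continue squaring. x_1 = 664^2 mod 1729 = 1. x_1 = 1 but x_0 ≠ ±1, a nontrivial square root of 1 — 1608 is a witness and 1729 is composite.
The smallest witness among the given bases is 1486.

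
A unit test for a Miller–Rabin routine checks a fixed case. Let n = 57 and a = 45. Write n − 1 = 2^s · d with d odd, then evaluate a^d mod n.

n − 1 = 56 = 2^3 · 7, so s = 3 and d = 7.
45^7 mod 57 = 45.

45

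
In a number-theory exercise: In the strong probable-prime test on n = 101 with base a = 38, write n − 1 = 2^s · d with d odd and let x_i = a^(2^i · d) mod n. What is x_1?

n − 1 = 100 = 2^2 · 25, so s = 2 and d = 25.
Repeated squaring mod 101: 38^1 ≡ 38, 38^2 ≡ 30, 38^4 ≡ 92, 38^8 ≡ 81, 38^16 ≡ 97.
25 = 16 + 8 + 1, so 38^25 ≡ 97·81·38 ≡ 10 (mod 101).
x_0 = 10.
x_1 = 10^2 mod 101 = 100.

100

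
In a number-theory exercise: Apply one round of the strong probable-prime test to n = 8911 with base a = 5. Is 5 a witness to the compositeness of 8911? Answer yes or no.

yes

n − 1 = 8910 = 2^1 · 4455, so s = 1 and d = 4455.
x_0 = 5^4455 mod 8911 = 2813.
x_0 ∉ {1, 8910} and s = 1, so 5 is a Miller–Rabin witness and 8911 is composite.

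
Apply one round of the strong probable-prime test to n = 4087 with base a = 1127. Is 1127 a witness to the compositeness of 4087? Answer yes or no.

yes

n − 1 = 4086 = 2^1 · 2043, so s = 1 and d = 2043.
x_0 = 1127^2043 mod 4087 = 3039.
x_0 ∉ {1, 4086} and s = 1, so 1127 is a Miller–Rabin witness and 4087 is composite.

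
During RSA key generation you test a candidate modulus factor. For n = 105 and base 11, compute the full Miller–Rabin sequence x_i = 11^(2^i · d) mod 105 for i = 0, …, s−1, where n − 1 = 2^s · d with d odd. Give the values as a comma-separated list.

n − 1 = 104 = 2^3 · 13, so s = 3 and d = 13.
x_0 = 11^13 mod 105 = 11.
x_1 = 11^2 mod 105 = 16.
x_2 = 16^2 mod 105 = 46.

11, 16, 46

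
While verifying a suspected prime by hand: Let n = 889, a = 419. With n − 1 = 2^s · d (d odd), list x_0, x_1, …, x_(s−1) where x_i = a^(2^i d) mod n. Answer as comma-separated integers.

n − 1 = 888 = 2^3 · 111, so s = 3 and d = 111.
x_0 = 419^111 mod 889 = 699.
x_1 = 699^2 mod 889 = 540.
x_2 = 540^2 mod 889 = 8.

699, 540, 8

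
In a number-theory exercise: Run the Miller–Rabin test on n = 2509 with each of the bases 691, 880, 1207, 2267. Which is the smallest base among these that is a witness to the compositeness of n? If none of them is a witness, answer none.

n − 1 = 2508 = 2^2 · 627, so s = 2 and d = 627.
Base 691: x_0 = 691^627 mod 2509 = 853. x_0 is neither 1 nor 2508, so continue squaring. x_1 = 853^2 mod 2509 = 2508. x_1 ≡ −1, so 691 is not a witness.
Base 880: x_0 = 880^627 mod 2509 = 1. x_0 = 1, so 880 is not a witness.
Base 1207: x_0 = 1207^627 mod 2509 = 1656. x_0 is neither 1 nor 2508, so continue squaring. x_1 = 1656^2 mod 2509 = 2508. x_1 ≡ −1, so 1207 is not a witness.
Base 2267: x_0 = 2267^627 mod 2509 = 853. x_0 is neither 1 nor 2508, so continue squaring. x_1 = 853^2 mod 2509 = 2508. x_1 ≡ −1, so 2267 is not a witness.
No listed base is a witness for 2509.

none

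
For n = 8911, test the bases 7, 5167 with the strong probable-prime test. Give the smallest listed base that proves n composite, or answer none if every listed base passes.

7

n − 1 = 8910 = 2^1 · 4455, so s = 1 and d = 4455.
Base 7: x_0 = 7^4455 mod 8911 = 1540. x_0 ∉ {1, 8910} and s = 1, so 7 is a Miller–Rabin witness and 8911 is composite.
Base 5167: x_0 = 5167^4455 mod 8911 = 6364. x_0 ∉ {1, 8910} and s = 1, so 5167 is a Miller–Rabin witness and 8911 is composite.
The smallest witness among the given bases is 7.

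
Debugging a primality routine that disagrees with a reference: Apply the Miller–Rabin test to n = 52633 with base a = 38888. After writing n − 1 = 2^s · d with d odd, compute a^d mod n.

10814

n − 1 = 52632 = 2^3 · 6579, so s = 3 and d = 6579.
38888^6579 mod 52633 = 10814.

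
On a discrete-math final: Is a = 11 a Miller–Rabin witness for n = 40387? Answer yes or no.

n − 1 = 40386 = 2^1 · 20193, so s = 1 and d = 20193.
x_0 = 11^20193 mod 40387 = 1.
x_0 = 1, so 11 is not a witness.

no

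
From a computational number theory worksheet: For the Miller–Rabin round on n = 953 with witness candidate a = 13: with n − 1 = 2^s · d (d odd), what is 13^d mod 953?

n − 1 = 952 = 2^3 · 119, so s = 3 and d = 119.
Repeated squaring mod 953: 13^1 ≡ 13, 13^2 ≡ 169, 13^4 ≡ 924, 13^8 ≡ 841, 13^16 ≡ 155, 13^32 ≡ 200, 13^64 ≡ 927.
119 = 64 + 32 + 16 + 4 + 2 + 1, so 13^119 ≡ 927·200·155·924·169·13 ≡ 442 (mod 953).

442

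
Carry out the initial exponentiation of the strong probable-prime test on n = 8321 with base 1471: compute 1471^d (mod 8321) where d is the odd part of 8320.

n − 1 = 8320 = 2^7 · 65, so s = 7 and d = 65.
1471^65 mod 8321 = 8320.

8320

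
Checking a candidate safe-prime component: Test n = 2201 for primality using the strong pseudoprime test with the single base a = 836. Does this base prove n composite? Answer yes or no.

n − 1 = 2200 = 2^3 · 275, so s = 3 and d = 275.
x_0 = 836^275 mod 2201 = 247.
x_0 is neither 1 nor 2200, so continue squaring.
x_1 = 247^2 mod 2201 = 1582.
x_2 = 1582^2 mod 2201 = 187.
Reached i = s−1 = 2 without hitting −1: 836 is a Miller–Rabin witness and 2201 is composite.

yes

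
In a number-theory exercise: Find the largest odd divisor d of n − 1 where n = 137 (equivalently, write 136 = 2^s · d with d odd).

17

Halving: 136 → 68 → 34 → 17; 17 is odd.
So 136 = 2^3 · 17.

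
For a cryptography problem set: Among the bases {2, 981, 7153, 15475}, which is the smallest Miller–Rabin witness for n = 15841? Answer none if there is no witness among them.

n − 1 = 15840 = 2^5 · 495, so s = 5 and d = 495.
Base 2: x_0 = 2^495 mod 15841 = 1. x_0 = 1, so 2 is not a witness.
Base 981: x_0 = 981^495 mod 15841 = 1. x_0 = 1, so 981 is not a witness.
Base 7153: x_0 = 7153^495 mod 15841 = 15840. x_0 = 15840 ≡ −1, so 7153 is not a witness.
Base 15475: x_0 = 15475^495 mod 15841 = 15840. x_0 = 15840 ≡ −1, so 15475 is not a witness.
No listed base is a witness for 15841.

none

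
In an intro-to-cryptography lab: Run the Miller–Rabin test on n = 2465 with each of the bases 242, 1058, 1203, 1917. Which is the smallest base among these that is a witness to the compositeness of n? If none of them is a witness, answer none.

none

n − 1 = 2464 = 2^5 · 77, so s = 5 and d = 77.
Base 242: x_0 = 242^77 mod 2465 = 157. x_0 is neither 1 nor 2464, so continue squaring. x_1 = 157^2 mod 2465 = 2464. x_1 ≡ −1, so 242 is not a witness.
Base 1058: x_0 = 1058^77 mod 2465 = 2163. x_0 is neither 1 nor 2464, so continue squaring. x_1 = 2163^2 mod 2465 = 2464. x_1 ≡ −1, so 1058 is not a witness.
Base 1203: x_0 = 1203^77 mod 2465 = 2308. x_0 is neither 1 nor 2464, so continue squaring. x_1 = 2308^2 mod 2465 = 2464. x_1 ≡ −1, so 1203 is not a witness.
Base 1917: x_0 = 1917^77 mod 2465 = 1322. x_0 is neither 1 nor 2464, so continue squaring. x_1 = 1322^2 mod 2465 = 2464. x_1 ≡ −1, so 1917 is not a witness.
No listed base is a witness for 2465.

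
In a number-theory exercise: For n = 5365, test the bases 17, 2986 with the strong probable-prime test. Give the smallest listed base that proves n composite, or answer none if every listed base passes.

2986

n − 1 = 5364 = 2^2 · 1341, so s = 2 and d = 1341.
Base 17: x_0 = 17^1341 mod 5365 = 2337. x_0 is neither 1 nor 5364, so continue squaring. x_1 = 2337^2 mod 5365 = 5364. x_1 ≡ −1, so 17 is not a witness.
Base 2986: x_0 = 2986^1341 mod 5365 = 2406. x_0 is neither 1 nor 5364, so continue squaring. x_1 = 2406^2 mod 5365 = 1. x_1 = 1 but x_0 ≠ ±1, a nontrivial square root of 1 — 2986 is a witness and 5365 is composite.
The smallest witness among the given bases is 2986.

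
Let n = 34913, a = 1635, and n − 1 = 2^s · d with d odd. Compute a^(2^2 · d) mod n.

n − 1 = 34912 = 2^5 · 1091, so s = 5 and d = 1091.
x_0 = 1635^1091 mod 34913 = 13696.
x_1 = 13696^2 mod 34913 = 27780.
x_2 = 27780^2 mod 34913 = 11448.

11448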